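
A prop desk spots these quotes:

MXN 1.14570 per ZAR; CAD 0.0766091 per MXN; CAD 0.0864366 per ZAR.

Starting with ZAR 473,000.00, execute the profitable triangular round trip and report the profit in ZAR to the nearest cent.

Profitable loop is ZAR → MXN → CAD → ZAR:
ZAR 473,000.00 × 1.14570 = MXN 541,916.10
MXN 541,916.10 × 0.0766091 = CAD 41,515.70
CAD 41,515.70 ÷ 0.0864366 = ZAR 480,302.38
Profit = ZAR 480,302.38 − ZAR 473,000.00

Profit: ZAR 7,302.38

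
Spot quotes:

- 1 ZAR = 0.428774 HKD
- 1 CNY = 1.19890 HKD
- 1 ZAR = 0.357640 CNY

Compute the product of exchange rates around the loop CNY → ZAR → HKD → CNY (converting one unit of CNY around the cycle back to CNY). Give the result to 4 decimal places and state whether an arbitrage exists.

1.0000 (no arbitrage)

Around CNY → ZAR → HKD → CNY: 1 ÷ 0.357640 × 0.428774 ÷ 1.19890 = 0.999999
Product ≈ 1 (deviation 0.000%, within rounding noise).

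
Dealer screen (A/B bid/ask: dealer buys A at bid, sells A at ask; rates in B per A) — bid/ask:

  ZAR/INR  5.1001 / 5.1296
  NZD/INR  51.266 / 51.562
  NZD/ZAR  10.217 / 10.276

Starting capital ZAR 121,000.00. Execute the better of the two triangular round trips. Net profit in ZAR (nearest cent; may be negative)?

Net profit: ZAR 1,280.64

Best loop ZAR → INR → NZD → ZAR:
ZAR 121,000.00 × 5.1001 (sell ZAR at bid) = INR 617,112.10
INR 617,112.10 ÷ 51.562 (buy NZD at ask) = NZD 11,968.35
NZD 11,968.35 × 10.217 (sell NZD at bid) = ZAR 122,280.64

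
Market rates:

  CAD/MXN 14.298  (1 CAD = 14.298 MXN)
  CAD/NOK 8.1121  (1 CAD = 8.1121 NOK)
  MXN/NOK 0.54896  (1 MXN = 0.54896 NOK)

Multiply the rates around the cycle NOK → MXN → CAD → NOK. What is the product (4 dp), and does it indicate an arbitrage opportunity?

Around NOK → MXN → CAD → NOK: 1 ÷ 0.54896 ÷ 14.298 × 8.1121 = 1.033516
Product > 1; profitable direction is NOK → MXN → CAD → NOK.

1.0335 (arbitrage exists)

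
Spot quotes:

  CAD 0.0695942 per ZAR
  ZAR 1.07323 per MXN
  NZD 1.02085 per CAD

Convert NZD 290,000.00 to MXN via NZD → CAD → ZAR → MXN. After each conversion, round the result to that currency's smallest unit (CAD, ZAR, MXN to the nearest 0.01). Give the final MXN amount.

MXN 3,803,384.28

NZD 290,000.00 ÷ 1.02085 = CAD 284,076.99
CAD 284,076.99 ÷ 0.0695942 = ZAR 4,081,906.11
ZAR 4,081,906.11 ÷ 1.07323 = MXN 3,803,384.28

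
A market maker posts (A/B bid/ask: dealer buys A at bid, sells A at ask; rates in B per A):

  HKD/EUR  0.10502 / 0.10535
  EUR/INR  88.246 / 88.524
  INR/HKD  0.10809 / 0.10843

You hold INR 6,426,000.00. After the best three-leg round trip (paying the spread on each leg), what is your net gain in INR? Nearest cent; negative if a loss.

Net profit: INR 11,144.84

Best loop INR → HKD → EUR → INR:
INR 6,426,000.00 × 0.10809 (sell INR at bid) = HKD 694,586.34
HKD 694,586.34 × 0.10502 (sell HKD at bid) = EUR 72,945.46
EUR 72,945.46 × 88.246 (sell EUR at bid) = INR 6,437,144.84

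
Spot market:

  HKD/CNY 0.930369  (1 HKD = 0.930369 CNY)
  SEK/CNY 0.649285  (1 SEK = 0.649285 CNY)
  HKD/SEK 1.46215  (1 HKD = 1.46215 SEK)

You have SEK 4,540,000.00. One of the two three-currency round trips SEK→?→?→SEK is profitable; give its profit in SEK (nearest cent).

Profitable loop is SEK → CNY → HKD → SEK:
SEK 4,540,000.00 × 0.649285 = CNY 2,947,753.90
CNY 2,947,753.90 ÷ 0.930369 = HKD 3,168,370.72
HKD 3,168,370.72 × 1.46215 = SEK 4,632,633.25
Profit = SEK 4,632,633.25 − SEK 4,540,000.00

Profit: SEK 92,633.25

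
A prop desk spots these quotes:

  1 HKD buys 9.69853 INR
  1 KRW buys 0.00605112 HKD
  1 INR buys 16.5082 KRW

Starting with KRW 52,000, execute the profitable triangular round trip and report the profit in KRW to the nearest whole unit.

Profit: KRW 1,674

Profitable loop is KRW → INR → HKD → KRW:
KRW 52,000 ÷ 16.5082 = INR 3,149.95
INR 3,149.95 ÷ 9.69853 = HKD 324.79
HKD 324.79 ÷ 0.00605112 = KRW 53,674
Profit = KRW 53,674 − KRW 52,000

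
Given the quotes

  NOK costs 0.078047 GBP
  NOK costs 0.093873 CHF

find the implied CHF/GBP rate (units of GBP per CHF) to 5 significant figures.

CHF/GBP = 0.83141

1 CHF ÷ 0.093873 = 10.6527 NOK
10.6527 NOK × 0.078047 = 0.831411 GBP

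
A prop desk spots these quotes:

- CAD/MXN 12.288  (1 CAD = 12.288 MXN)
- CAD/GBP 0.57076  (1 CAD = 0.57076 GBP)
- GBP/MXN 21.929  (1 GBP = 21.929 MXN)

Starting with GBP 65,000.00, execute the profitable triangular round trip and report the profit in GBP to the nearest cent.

Profit: GBP 1,207.09

Profitable loop is GBP → MXN → CAD → GBP:
GBP 65,000.00 × 21.929 = MXN 1,425,385.00
MXN 1,425,385.00 ÷ 12.288 = CAD 115,998.13
CAD 115,998.13 × 0.57076 = GBP 66,207.09
Profit = GBP 66,207.09 − GBP 65,000.00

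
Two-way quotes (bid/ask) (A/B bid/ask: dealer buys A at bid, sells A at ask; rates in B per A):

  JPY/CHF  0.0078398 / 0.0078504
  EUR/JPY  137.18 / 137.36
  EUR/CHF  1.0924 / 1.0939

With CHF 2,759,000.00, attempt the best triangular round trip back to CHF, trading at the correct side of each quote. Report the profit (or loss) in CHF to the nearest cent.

Best loop CHF → JPY → EUR → CHF:
CHF 2,759,000.00 ÷ 0.0078504 (buy JPY at ask) = JPY 351,447,060
JPY 351,447,060 ÷ 137.36 (buy EUR at ask) = EUR 2,558,583.72
EUR 2,558,583.72 × 1.0924 (sell EUR at bid) = CHF 2,794,996.86

Net profit: CHF 35,996.86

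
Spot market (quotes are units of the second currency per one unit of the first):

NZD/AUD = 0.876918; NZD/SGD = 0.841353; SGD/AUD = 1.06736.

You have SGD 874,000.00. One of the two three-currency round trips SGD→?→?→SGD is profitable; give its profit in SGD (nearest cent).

Profitable loop is SGD → AUD → NZD → SGD:
SGD 874,000.00 × 1.06736 = AUD 932,872.64
AUD 932,872.64 ÷ 0.876918 = NZD 1,063,808.29
NZD 1,063,808.29 × 0.841353 = SGD 895,038.30
Profit = SGD 895,038.30 − SGD 874,000.00

Profit: SGD 21,038.30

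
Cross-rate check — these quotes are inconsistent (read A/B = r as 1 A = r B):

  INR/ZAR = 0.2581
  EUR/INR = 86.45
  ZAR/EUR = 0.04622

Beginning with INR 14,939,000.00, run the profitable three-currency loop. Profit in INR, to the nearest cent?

Profitable loop is INR → ZAR → EUR → INR:
INR 14,939,000.00 × 0.2581 = ZAR 3,855,755.90
ZAR 3,855,755.90 × 0.04622 = EUR 178,213.04
EUR 178,213.04 × 86.45 = INR 15,406,517.11
Profit = INR 15,406,517.11 − INR 14,939,000.00

Profit: INR 467,517.11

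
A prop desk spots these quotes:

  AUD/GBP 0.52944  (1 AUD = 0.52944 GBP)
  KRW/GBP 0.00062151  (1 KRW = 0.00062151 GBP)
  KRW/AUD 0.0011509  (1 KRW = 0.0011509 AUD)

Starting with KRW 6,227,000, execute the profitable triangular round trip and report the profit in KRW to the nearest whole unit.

Profitable loop is KRW → GBP → AUD → KRW:
KRW 6,227,000 × 0.00062151 = GBP 3,870.14
GBP 3,870.14 ÷ 0.52944 = AUD 7,309.88
AUD 7,309.88 ÷ 0.0011509 = KRW 6,351,447
Profit = KRW 6,351,447 − KRW 6,227,000

Profit: KRW 124,447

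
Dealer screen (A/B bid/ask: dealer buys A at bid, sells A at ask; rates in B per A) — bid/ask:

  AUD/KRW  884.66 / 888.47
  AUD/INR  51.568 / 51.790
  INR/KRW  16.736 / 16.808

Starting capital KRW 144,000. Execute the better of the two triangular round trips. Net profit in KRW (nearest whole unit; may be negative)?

Best loop KRW → INR → AUD → KRW:
KRW 144,000 ÷ 16.808 (buy INR at ask) = INR 8,567.35
INR 8,567.35 ÷ 51.790 (buy AUD at ask) = AUD 165.42
AUD 165.42 × 884.66 (sell AUD at bid) = KRW 146,345

Net profit: KRW 2,345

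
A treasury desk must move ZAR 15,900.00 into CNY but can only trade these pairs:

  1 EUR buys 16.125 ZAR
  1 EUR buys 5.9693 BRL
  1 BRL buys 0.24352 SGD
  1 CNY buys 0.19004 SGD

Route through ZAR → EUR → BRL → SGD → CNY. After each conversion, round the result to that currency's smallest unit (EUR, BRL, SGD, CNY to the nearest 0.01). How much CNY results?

CNY 7,542.46

ZAR 15,900.00 ÷ 16.125 = EUR 986.05
EUR 986.05 × 5.9693 = BRL 5,886.03
BRL 5,886.03 × 0.24352 = SGD 1,433.37
SGD 1,433.37 ÷ 0.19004 = CNY 7,542.46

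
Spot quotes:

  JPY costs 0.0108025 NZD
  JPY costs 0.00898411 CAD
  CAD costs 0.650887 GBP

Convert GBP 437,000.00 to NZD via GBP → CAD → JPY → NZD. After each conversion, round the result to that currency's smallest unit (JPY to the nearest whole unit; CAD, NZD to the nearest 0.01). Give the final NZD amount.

GBP 437,000.00 ÷ 0.650887 = CAD 671,391.50
CAD 671,391.50 ÷ 0.00898411 = JPY 74,730,997
JPY 74,730,997 × 0.0108025 = NZD 807,281.60

NZD 807,281.60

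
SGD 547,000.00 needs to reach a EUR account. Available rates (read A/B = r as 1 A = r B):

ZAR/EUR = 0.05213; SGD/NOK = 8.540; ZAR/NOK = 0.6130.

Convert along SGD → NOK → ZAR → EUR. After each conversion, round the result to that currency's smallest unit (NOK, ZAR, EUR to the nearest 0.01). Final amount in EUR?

SGD 547,000.00 × 8.540 = NOK 4,671,380.00
NOK 4,671,380.00 ÷ 0.6130 = ZAR 7,620,522.02
ZAR 7,620,522.02 × 0.05213 = EUR 397,257.81

EUR 397,257.81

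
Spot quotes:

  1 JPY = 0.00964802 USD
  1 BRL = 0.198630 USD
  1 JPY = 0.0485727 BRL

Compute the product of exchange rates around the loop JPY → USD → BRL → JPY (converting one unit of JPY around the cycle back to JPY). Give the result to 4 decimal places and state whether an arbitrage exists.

Around JPY → USD → BRL → JPY: 1 × 0.00964802 ÷ 0.198630 ÷ 0.0485727 = 1.000003
Product ≈ 1 (deviation 0.000%, within rounding noise).

1.0000 (no arbitrage)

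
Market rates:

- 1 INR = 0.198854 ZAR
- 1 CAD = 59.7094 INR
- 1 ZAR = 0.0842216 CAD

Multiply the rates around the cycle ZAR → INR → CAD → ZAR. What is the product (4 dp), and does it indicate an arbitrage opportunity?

1.0000 (no arbitrage)

Around ZAR → INR → CAD → ZAR: 1 ÷ 0.198854 ÷ 59.7094 ÷ 0.0842216 = 0.999999
Product ≈ 1 (deviation 0.000%, within rounding noise).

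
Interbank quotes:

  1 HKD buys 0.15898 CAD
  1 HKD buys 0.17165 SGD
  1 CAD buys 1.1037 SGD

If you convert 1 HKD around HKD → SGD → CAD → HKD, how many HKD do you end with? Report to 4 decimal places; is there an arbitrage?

Around HKD → SGD → CAD → HKD: 1 × 0.17165 ÷ 1.1037 ÷ 0.15898 = 0.978251
Product < 1; profitable direction is HKD → CAD → SGD → HKD.

0.9783 (arbitrage exists)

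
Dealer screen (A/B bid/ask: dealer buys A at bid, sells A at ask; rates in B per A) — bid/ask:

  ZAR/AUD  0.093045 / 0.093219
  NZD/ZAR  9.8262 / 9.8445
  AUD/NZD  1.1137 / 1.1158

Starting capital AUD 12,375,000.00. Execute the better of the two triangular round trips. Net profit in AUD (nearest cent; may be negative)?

Net profit: AUD 225,624.42

Best loop AUD → NZD → ZAR → AUD:
AUD 12,375,000.00 × 1.1137 (sell AUD at bid) = NZD 13,782,037.50
NZD 13,782,037.50 × 9.8262 (sell NZD at bid) = ZAR 135,425,056.88
ZAR 135,425,056.88 × 0.093045 (sell ZAR at bid) = AUD 12,600,624.42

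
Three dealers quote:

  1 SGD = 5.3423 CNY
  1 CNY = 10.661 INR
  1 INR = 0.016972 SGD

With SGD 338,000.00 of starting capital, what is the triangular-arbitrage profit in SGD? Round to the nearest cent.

Profitable loop is SGD → INR → CNY → SGD:
SGD 338,000.00 ÷ 0.016972 = INR 19,915,154.37
INR 19,915,154.37 ÷ 10.661 = CNY 1,868,038.12
CNY 1,868,038.12 ÷ 5.3423 = SGD 349,669.27
Profit = SGD 349,669.27 − SGD 338,000.00

Profit: SGD 11,669.27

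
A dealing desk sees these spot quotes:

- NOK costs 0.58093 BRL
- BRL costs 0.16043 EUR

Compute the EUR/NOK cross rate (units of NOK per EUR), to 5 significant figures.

1 EUR ÷ 0.16043 = 6.23325 BRL
6.23325 BRL ÷ 0.58093 = 10.7298 NOK

EUR/NOK = 10.730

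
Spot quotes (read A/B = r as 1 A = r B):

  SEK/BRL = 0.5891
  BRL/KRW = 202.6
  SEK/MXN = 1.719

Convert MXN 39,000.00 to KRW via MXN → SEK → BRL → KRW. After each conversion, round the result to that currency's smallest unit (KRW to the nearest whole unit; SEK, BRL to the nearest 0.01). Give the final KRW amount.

KRW 2,707,804

MXN 39,000.00 ÷ 1.719 = SEK 22,687.61
SEK 22,687.61 × 0.5891 = BRL 13,365.27
BRL 13,365.27 × 202.6 = KRW 2,707,804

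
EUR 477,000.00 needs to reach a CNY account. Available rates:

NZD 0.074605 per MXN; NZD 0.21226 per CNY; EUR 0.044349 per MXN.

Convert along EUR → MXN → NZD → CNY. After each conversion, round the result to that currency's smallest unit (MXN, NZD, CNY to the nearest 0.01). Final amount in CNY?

EUR 477,000.00 ÷ 0.044349 = MXN 10,755,597.65
MXN 10,755,597.65 × 0.074605 = NZD 802,421.36
NZD 802,421.36 ÷ 0.21226 = CNY 3,780,370.11

CNY 3,780,370.11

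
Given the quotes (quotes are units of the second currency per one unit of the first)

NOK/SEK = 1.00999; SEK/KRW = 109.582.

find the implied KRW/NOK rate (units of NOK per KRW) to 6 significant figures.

KRW/NOK = 0.00903532

1 KRW ÷ 109.582 = 0.00912559 SEK
0.00912559 SEK ÷ 1.00999 = 0.00903532 NOK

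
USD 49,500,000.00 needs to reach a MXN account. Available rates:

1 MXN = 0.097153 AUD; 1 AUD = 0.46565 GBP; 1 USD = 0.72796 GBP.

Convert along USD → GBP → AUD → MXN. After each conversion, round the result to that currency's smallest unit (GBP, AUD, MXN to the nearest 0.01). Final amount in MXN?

MXN 796,520,379.81

USD 49,500,000.00 × 0.72796 = GBP 36,034,020.00
GBP 36,034,020.00 ÷ 0.46565 = AUD 77,384,344.46
AUD 77,384,344.46 ÷ 0.097153 = MXN 796,520,379.81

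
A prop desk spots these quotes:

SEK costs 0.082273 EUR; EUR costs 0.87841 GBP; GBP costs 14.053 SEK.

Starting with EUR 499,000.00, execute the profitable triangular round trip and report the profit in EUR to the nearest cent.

Profitable loop is EUR → GBP → SEK → EUR:
EUR 499,000.00 × 0.87841 = GBP 438,326.59
GBP 438,326.59 × 14.053 = SEK 6,159,803.57
SEK 6,159,803.57 × 0.082273 = EUR 506,785.52
Profit = EUR 506,785.52 − EUR 499,000.00

Profit: EUR 7,785.52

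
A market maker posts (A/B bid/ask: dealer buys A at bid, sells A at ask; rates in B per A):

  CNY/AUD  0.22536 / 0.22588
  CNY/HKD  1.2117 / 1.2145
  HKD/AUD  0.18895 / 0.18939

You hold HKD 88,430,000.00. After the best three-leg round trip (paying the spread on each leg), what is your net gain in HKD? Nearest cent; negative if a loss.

Best loop HKD → AUD → CNY → HKD:
HKD 88,430,000.00 × 0.18895 (sell HKD at bid) = AUD 16,708,848.50
AUD 16,708,848.50 ÷ 0.22588 (buy CNY at ask) = CNY 73,972,235.26
CNY 73,972,235.26 × 1.2117 (sell CNY at bid) = HKD 89,632,157.46

Net profit: HKD 1,202,157.46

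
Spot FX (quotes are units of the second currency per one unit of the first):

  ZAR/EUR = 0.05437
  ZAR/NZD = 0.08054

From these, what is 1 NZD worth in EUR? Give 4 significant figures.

1 NZD ÷ 0.08054 = 12.4162 ZAR
12.4162 ZAR × 0.05437 = 0.675068 EUR

NZD/EUR = 0.6751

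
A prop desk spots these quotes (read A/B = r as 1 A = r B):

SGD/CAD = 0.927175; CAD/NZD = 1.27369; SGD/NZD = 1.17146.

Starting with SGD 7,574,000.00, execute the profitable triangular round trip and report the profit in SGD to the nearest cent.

Profitable loop is SGD → CAD → NZD → SGD:
SGD 7,574,000.00 × 0.927175 = CAD 7,022,423.45
CAD 7,022,423.45 × 1.27369 = NZD 8,944,390.52
NZD 8,944,390.52 ÷ 1.17146 = SGD 7,635,250.48
Profit = SGD 7,635,250.48 − SGD 7,574,000.00

Profit: SGD 61,250.48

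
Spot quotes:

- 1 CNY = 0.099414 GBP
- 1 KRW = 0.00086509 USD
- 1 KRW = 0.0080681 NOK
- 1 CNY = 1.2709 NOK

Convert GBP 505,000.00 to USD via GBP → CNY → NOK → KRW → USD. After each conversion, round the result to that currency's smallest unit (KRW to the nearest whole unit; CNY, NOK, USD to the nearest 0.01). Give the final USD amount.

USD 692,221.73

GBP 505,000.00 ÷ 0.099414 = CNY 5,079,767.44
CNY 5,079,767.44 × 1.2709 = NOK 6,455,876.44
NOK 6,455,876.44 ÷ 0.0080681 = KRW 800,173,082
KRW 800,173,082 × 0.00086509 = USD 692,221.73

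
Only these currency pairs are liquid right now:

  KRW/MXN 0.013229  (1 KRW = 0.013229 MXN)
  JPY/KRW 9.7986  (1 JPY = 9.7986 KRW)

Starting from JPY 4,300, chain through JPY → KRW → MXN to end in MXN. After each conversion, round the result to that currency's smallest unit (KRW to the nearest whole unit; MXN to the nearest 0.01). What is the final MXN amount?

MXN 557.39

JPY 4,300 × 9.7986 = KRW 42,134
KRW 42,134 × 0.013229 = MXN 557.39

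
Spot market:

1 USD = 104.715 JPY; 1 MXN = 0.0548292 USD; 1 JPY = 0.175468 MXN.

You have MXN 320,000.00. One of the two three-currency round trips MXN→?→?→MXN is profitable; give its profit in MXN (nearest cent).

Profitable loop is MXN → USD → JPY → MXN:
MXN 320,000.00 × 0.0548292 = USD 17,545.34
USD 17,545.34 × 104.715 = JPY 1,837,261
JPY 1,837,261 × 0.175468 = MXN 322,380.46
Profit = MXN 322,380.46 − MXN 320,000.00

Profit: MXN 2,380.46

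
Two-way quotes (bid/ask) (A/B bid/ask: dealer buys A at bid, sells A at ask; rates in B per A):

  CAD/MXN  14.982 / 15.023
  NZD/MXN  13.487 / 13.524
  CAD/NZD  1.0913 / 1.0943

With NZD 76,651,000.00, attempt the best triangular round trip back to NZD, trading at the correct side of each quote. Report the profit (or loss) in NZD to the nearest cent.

Best loop NZD → CAD → MXN → NZD:
NZD 76,651,000.00 ÷ 1.0943 (buy CAD at ask) = CAD 70,045,691.31
CAD 70,045,691.31 × 14.982 (sell CAD at bid) = MXN 1,049,424,547.20
MXN 1,049,424,547.20 ÷ 13.524 (buy NZD at ask) = NZD 77,597,201.06

Net profit: NZD 946,201.06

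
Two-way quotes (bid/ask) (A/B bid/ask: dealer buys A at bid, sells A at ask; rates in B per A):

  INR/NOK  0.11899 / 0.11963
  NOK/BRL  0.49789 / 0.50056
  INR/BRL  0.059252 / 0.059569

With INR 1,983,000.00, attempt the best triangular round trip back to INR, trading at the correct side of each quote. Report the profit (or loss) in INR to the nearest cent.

Best loop INR → NOK → BRL → INR:
INR 1,983,000.00 × 0.11899 (sell INR at bid) = NOK 235,957.17
NOK 235,957.17 × 0.49789 (sell NOK at bid) = BRL 117,480.72
BRL 117,480.72 ÷ 0.059569 (buy INR at ask) = INR 1,972,178.74

Net result: INR -10,821.26 (no profitable arbitrage after spreads)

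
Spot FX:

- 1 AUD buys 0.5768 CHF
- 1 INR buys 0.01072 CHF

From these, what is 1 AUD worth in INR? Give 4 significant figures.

AUD/INR = 53.81

1 AUD × 0.5768 = 0.5768 CHF
0.5768 CHF ÷ 0.01072 = 53.806 INR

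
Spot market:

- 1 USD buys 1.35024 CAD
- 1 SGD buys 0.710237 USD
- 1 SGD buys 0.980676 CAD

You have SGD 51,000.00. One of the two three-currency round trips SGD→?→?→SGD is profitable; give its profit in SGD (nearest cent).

Profitable loop is SGD → CAD → USD → SGD:
SGD 51,000.00 × 0.980676 = CAD 50,014.48
CAD 50,014.48 ÷ 1.35024 = USD 37,041.17
USD 37,041.17 ÷ 0.710237 = SGD 52,153.26
Profit = SGD 52,153.26 − SGD 51,000.00

Profit: SGD 1,153.26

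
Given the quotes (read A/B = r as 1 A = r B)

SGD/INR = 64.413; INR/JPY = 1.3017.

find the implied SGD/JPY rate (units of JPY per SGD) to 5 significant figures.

1 SGD × 64.413 = 64.413 INR
64.413 INR × 1.3017 = 83.8464 JPY

SGD/JPY = 83.846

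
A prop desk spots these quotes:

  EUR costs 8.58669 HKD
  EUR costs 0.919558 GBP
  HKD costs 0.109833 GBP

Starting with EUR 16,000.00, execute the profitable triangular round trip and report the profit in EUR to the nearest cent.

Profit: EUR 409.66

Profitable loop is EUR → HKD → GBP → EUR:
EUR 16,000.00 × 8.58669 = HKD 137,387.04
HKD 137,387.04 × 0.109833 = GBP 15,089.63
GBP 15,089.63 ÷ 0.919558 = EUR 16,409.66
Profit = EUR 16,409.66 − EUR 16,000.00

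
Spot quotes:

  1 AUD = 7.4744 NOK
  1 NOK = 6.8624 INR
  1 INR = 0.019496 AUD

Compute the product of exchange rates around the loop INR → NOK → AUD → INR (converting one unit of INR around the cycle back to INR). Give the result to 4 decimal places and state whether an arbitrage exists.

Around INR → NOK → AUD → INR: 1 ÷ 6.8624 ÷ 7.4744 ÷ 0.019496 = 1.000005
Product ≈ 1 (deviation 0.000%, within rounding noise).

1.0000 (no arbitrage)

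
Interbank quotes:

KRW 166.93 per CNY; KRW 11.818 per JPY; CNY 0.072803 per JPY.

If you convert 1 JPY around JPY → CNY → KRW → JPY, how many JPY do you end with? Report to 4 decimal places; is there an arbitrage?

1.0283 (arbitrage exists)

Around JPY → CNY → KRW → JPY: 1 × 0.072803 × 166.93 ÷ 11.818 = 1.028347
Product > 1; profitable direction is JPY → CNY → KRW → JPY.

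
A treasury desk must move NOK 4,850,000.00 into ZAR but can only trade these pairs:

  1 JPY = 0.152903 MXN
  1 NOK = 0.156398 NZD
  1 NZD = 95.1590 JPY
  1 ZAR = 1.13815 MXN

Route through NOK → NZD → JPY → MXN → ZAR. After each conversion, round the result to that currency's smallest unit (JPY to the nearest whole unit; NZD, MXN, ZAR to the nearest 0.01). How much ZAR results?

ZAR 9,697,042.70

NOK 4,850,000.00 × 0.156398 = NZD 758,530.30
NZD 758,530.30 × 95.1590 = JPY 72,180,985
JPY 72,180,985 × 0.152903 = MXN 11,036,689.15
MXN 11,036,689.15 ÷ 1.13815 = ZAR 9,697,042.70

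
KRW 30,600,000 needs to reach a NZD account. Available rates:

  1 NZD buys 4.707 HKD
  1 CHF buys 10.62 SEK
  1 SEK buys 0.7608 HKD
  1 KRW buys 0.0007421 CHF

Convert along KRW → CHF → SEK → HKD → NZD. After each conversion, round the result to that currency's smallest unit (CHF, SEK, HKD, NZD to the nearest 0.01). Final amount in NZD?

KRW 30,600,000 × 0.0007421 = CHF 22,708.26
CHF 22,708.26 × 10.62 = SEK 241,161.72
SEK 241,161.72 × 0.7608 = HKD 183,475.84
HKD 183,475.84 ÷ 4.707 = NZD 38,979.36

NZD 38,979.36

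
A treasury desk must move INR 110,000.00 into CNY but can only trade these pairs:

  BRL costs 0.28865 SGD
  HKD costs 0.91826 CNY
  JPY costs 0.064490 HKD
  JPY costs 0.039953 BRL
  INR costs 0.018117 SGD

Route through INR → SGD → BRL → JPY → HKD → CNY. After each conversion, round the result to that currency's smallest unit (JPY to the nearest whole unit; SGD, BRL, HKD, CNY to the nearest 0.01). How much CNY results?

INR 110,000.00 × 0.018117 = SGD 1,992.87
SGD 1,992.87 ÷ 0.28865 = BRL 6,904.11
BRL 6,904.11 ÷ 0.039953 = JPY 172,806
JPY 172,806 × 0.064490 = HKD 11,144.26
HKD 11,144.26 × 0.91826 = CNY 10,233.33

CNY 10,233.33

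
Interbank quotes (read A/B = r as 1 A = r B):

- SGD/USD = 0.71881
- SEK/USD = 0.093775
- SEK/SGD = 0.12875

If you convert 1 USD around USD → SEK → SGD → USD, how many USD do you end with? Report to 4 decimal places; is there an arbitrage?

0.9869 (arbitrage exists)

Around USD → SEK → SGD → USD: 1 ÷ 0.093775 × 0.12875 × 0.71881 = 0.986903
Product < 1; profitable direction is USD → SGD → SEK → USD.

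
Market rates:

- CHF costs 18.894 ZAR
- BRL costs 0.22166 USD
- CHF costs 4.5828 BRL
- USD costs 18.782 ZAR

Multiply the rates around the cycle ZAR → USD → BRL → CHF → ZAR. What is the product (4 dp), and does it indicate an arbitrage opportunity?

Around ZAR → USD → BRL → CHF → ZAR: 1 ÷ 18.782 ÷ 0.22166 ÷ 4.5828 × 18.894 = 0.990293
Product < 1; profitable direction is ZAR → CHF → BRL → USD → ZAR.

0.9903 (arbitrage exists)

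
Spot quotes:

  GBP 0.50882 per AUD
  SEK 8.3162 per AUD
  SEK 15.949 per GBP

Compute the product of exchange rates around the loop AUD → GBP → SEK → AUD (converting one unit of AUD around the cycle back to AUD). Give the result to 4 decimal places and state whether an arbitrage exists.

0.9758 (arbitrage exists)

Around AUD → GBP → SEK → AUD: 1 × 0.50882 × 15.949 ÷ 8.3162 = 0.975827
Product < 1; profitable direction is AUD → SEK → GBP → AUD.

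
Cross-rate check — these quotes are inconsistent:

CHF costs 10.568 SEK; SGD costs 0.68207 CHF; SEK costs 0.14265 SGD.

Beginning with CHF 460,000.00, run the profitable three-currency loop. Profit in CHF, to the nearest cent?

Profit: CHF 12,989.35

Profitable loop is CHF → SEK → SGD → CHF:
CHF 460,000.00 × 10.568 = SEK 4,861,280.00
SEK 4,861,280.00 × 0.14265 = SGD 693,461.59
SGD 693,461.59 × 0.68207 = CHF 472,989.35
Profit = CHF 472,989.35 − CHF 460,000.00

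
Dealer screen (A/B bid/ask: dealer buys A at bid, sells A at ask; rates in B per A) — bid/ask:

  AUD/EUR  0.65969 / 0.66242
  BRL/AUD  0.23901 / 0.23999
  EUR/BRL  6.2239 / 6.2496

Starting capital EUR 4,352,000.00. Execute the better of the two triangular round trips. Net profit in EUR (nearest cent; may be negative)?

Net profit: EUR 28,362.81

Best loop EUR → AUD → BRL → EUR:
EUR 4,352,000.00 ÷ 0.66242 (buy AUD at ask) = AUD 6,569,849.94
AUD 6,569,849.94 ÷ 0.23999 (buy BRL at ask) = BRL 27,375,515.41
BRL 27,375,515.41 ÷ 6.2496 (buy EUR at ask) = EUR 4,380,362.81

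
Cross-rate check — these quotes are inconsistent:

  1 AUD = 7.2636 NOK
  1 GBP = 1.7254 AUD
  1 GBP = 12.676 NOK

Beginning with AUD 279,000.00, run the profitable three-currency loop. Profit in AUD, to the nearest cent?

Profit: AUD 3,192.01

Profitable loop is AUD → GBP → NOK → AUD:
AUD 279,000.00 ÷ 1.7254 = GBP 161,701.63
GBP 161,701.63 × 12.676 = NOK 2,049,729.92
NOK 2,049,729.92 ÷ 7.2636 = AUD 282,192.01
Profit = AUD 282,192.01 − AUD 279,000.00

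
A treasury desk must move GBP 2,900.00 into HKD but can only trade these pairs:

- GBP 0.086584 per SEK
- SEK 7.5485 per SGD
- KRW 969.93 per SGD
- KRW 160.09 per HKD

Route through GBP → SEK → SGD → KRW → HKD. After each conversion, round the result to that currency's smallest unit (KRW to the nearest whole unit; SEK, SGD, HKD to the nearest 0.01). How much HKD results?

HKD 26,882.92

GBP 2,900.00 ÷ 0.086584 = SEK 33,493.49
SEK 33,493.49 ÷ 7.5485 = SGD 4,437.11
SGD 4,437.11 × 969.93 = KRW 4,303,686
KRW 4,303,686 ÷ 160.09 = HKD 26,882.92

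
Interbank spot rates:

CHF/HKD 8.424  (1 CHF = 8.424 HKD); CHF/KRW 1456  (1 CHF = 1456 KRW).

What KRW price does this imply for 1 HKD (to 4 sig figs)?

HKD/KRW = 172.8

1 HKD ÷ 8.424 = 0.118708 CHF
0.118708 CHF × 1456 = 172.84 KRW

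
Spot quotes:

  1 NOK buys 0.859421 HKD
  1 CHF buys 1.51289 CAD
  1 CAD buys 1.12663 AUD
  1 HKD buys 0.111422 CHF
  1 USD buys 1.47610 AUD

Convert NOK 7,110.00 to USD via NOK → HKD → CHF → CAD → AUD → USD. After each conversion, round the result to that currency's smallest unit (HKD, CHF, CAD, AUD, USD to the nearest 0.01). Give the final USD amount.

USD 786.17

NOK 7,110.00 × 0.859421 = HKD 6,110.48
HKD 6,110.48 × 0.111422 = CHF 680.84
CHF 680.84 × 1.51289 = CAD 1,030.04
CAD 1,030.04 × 1.12663 = AUD 1,160.47
AUD 1,160.47 ÷ 1.47610 = USD 786.17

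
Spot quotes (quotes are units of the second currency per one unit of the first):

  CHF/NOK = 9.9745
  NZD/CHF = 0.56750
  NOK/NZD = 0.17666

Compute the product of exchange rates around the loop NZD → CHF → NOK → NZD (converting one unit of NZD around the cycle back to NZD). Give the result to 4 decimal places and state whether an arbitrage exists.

Around NZD → CHF → NOK → NZD: 1 × 0.56750 × 9.9745 × 0.17666 = 0.999989
Product ≈ 1 (deviation 0.001%, within rounding noise).

1.0000 (no arbitrage)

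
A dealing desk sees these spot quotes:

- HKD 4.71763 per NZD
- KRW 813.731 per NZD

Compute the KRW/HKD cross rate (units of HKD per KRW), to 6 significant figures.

KRW/HKD = 0.00579753

1 KRW ÷ 813.731 = 0.00122891 NZD
0.00122891 NZD × 4.71763 = 0.00579753 HKD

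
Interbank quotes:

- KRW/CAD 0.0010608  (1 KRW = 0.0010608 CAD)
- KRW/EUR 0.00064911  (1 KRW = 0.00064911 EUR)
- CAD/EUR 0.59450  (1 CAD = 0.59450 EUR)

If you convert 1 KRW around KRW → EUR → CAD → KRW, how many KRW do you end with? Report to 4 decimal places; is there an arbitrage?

Around KRW → EUR → CAD → KRW: 1 × 0.00064911 ÷ 0.59450 ÷ 0.0010608 = 1.029279
Product > 1; profitable direction is KRW → EUR → CAD → KRW.

1.0293 (arbitrage exists)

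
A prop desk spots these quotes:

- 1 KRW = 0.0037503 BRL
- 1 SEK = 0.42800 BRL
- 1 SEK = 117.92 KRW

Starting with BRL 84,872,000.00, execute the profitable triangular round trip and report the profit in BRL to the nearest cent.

Profitable loop is BRL → SEK → KRW → BRL:
BRL 84,872,000.00 ÷ 0.42800 = SEK 198,299,065.42
SEK 198,299,065.42 × 117.92 = KRW 23,383,425,794
KRW 23,383,425,794 × 0.0037503 = BRL 87,694,861.76
Profit = BRL 87,694,861.76 − BRL 84,872,000.00

Profit: BRL 2,822,861.76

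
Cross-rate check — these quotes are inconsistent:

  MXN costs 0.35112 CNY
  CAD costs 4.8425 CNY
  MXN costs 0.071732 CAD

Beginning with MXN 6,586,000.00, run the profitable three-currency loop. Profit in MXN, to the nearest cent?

Profit: MXN 71,247.83

Profitable loop is MXN → CNY → CAD → MXN:
MXN 6,586,000.00 × 0.35112 = CNY 2,312,476.32
CNY 2,312,476.32 ÷ 4.8425 = CAD 477,537.70
CAD 477,537.70 ÷ 0.071732 = MXN 6,657,247.83
Profit = MXN 6,657,247.83 − MXN 6,586,000.00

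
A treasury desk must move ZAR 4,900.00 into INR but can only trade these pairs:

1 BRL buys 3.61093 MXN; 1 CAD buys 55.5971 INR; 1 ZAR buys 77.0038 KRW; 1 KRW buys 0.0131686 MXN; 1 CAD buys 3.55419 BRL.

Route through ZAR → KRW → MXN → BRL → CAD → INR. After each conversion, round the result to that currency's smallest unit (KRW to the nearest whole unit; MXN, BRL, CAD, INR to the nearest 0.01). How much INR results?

ZAR 4,900.00 × 77.0038 = KRW 377,319
KRW 377,319 × 0.0131686 = MXN 4,968.76
MXN 4,968.76 ÷ 3.61093 = BRL 1,376.03
BRL 1,376.03 ÷ 3.55419 = CAD 387.16
CAD 387.16 × 55.5971 = INR 21,524.97

INR 21,524.97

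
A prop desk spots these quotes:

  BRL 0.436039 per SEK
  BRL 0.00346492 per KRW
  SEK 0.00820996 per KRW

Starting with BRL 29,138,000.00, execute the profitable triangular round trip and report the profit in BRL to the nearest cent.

Profit: BRL 966,602.92

Profitable loop is BRL → KRW → SEK → BRL:
BRL 29,138,000.00 ÷ 0.00346492 = KRW 8,409,429,366
KRW 8,409,429,366 × 0.00820996 = SEK 69,041,078.72
SEK 69,041,078.72 × 0.436039 = BRL 30,104,602.92
Profit = BRL 30,104,602.92 − BRL 29,138,000.00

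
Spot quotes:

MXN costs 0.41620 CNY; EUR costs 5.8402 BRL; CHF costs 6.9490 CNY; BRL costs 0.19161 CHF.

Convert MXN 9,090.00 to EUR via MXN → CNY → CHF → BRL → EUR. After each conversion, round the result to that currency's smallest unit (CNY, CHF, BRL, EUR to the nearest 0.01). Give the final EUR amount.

EUR 486.51

MXN 9,090.00 × 0.41620 = CNY 3,783.26
CNY 3,783.26 ÷ 6.9490 = CHF 544.43
CHF 544.43 ÷ 0.19161 = BRL 2,841.34
BRL 2,841.34 ÷ 5.8402 = EUR 486.51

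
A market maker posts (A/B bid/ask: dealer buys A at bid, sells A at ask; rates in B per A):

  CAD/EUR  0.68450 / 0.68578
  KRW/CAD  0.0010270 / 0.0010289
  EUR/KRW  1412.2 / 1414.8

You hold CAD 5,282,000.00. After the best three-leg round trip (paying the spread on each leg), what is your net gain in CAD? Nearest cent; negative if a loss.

Net profit: CAD 9,092.61

Best loop CAD → KRW → EUR → CAD:
CAD 5,282,000.00 ÷ 0.0010289 (buy KRW at ask) = KRW 5,133,637,866
KRW 5,133,637,866 ÷ 1414.8 (buy EUR at ask) = EUR 3,628,525.49
EUR 3,628,525.49 ÷ 0.68578 (buy CAD at ask) = CAD 5,291,092.61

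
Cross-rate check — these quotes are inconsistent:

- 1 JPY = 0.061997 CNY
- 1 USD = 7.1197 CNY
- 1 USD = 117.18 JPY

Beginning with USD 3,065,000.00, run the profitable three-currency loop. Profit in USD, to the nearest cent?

Profitable loop is USD → JPY → CNY → USD:
USD 3,065,000.00 × 117.18 = JPY 359,156,700
JPY 359,156,700 × 0.061997 = CNY 22,266,637.93
CNY 22,266,637.93 ÷ 7.1197 = USD 3,127,468.56
Profit = USD 3,127,468.56 − USD 3,065,000.00

Profit: USD 62,468.56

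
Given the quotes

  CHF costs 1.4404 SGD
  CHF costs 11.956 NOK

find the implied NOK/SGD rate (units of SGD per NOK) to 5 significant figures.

NOK/SGD = 0.12048

1 NOK ÷ 11.956 = 0.08364 CHF
0.08364 CHF × 1.4404 = 0.120475 SGD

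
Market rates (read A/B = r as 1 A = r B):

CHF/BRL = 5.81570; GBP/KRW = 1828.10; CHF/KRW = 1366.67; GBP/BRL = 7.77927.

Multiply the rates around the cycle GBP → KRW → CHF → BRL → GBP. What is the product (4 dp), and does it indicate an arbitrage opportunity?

Around GBP → KRW → CHF → BRL → GBP: 1 × 1828.10 ÷ 1366.67 × 5.81570 ÷ 7.77927 = 0.999999
Product ≈ 1 (deviation 0.000%, within rounding noise).

1.0000 (no arbitrage)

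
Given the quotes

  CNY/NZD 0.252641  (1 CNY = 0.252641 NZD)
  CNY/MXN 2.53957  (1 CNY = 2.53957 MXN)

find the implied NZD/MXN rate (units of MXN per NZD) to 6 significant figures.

1 NZD ÷ 0.252641 = 3.95819 CNY
3.95819 CNY × 2.53957 = 10.0521 MXN

NZD/MXN = 10.0521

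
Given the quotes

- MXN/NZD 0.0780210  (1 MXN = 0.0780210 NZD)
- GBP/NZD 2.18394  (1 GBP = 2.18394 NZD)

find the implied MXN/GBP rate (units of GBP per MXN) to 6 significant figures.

1 MXN × 0.0780210 = 0.078021 NZD
0.078021 NZD ÷ 2.18394 = 0.0357249 GBP

MXN/GBP = 0.0357249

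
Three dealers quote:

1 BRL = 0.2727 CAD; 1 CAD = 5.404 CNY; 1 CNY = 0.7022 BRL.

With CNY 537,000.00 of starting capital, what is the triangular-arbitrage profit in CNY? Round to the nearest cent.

Profitable loop is CNY → BRL → CAD → CNY:
CNY 537,000.00 × 0.7022 = BRL 377,081.40
BRL 377,081.40 × 0.2727 = CAD 102,830.10
CAD 102,830.10 × 5.404 = CNY 555,693.85
Profit = CNY 555,693.85 − CNY 537,000.00

Profit: CNY 18,693.85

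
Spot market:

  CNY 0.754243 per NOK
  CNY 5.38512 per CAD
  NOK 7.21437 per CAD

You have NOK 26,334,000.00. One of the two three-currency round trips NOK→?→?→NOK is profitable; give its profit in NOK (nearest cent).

Profitable loop is NOK → CNY → CAD → NOK:
NOK 26,334,000.00 × 0.754243 = CNY 19,862,235.16
CNY 19,862,235.16 ÷ 5.38512 = CAD 3,688,355.16
CAD 3,688,355.16 × 7.21437 = NOK 26,609,158.85
Profit = NOK 26,609,158.85 − NOK 26,334,000.00

Profit: NOK 275,158.85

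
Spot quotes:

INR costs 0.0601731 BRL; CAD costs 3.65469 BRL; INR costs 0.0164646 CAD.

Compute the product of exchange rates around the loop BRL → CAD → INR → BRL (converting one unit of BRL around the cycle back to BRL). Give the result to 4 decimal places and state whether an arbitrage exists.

1.0000 (no arbitrage)

Around BRL → CAD → INR → BRL: 1 ÷ 3.65469 ÷ 0.0164646 × 0.0601731 = 1.000002
Product ≈ 1 (deviation 0.000%, within rounding noise).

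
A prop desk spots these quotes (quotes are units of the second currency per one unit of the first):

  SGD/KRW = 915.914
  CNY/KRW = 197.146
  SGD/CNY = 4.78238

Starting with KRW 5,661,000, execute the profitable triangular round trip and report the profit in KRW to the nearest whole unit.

Profit: KRW 166,342

Profitable loop is KRW → SGD → CNY → KRW:
KRW 5,661,000 ÷ 915.914 = SGD 6,180.71
SGD 6,180.71 × 4.78238 = CNY 29,558.51
CNY 29,558.51 × 197.146 = KRW 5,827,342
Profit = KRW 5,827,342 − KRW 5,661,000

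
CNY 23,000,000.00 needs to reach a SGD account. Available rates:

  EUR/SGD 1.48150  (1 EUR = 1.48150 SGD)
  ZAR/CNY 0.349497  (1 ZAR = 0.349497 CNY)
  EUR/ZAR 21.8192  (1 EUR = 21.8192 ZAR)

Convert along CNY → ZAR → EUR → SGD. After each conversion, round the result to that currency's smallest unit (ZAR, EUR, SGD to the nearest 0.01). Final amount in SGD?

CNY 23,000,000.00 ÷ 0.349497 = ZAR 65,808,862.45
ZAR 65,808,862.45 ÷ 21.8192 = EUR 3,016,098.78
EUR 3,016,098.78 × 1.48150 = SGD 4,468,350.34

SGD 4,468,350.34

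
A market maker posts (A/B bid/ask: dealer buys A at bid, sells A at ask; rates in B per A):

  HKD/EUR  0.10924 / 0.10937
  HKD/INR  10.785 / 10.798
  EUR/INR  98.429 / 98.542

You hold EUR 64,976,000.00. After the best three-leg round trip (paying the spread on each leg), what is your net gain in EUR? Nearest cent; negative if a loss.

Best loop EUR → HKD → INR → EUR:
EUR 64,976,000.00 ÷ 0.10937 (buy HKD at ask) = HKD 594,093,444.27
HKD 594,093,444.27 × 10.785 (sell HKD at bid) = INR 6,407,297,796.47
INR 6,407,297,796.47 ÷ 98.542 (buy EUR at ask) = EUR 65,020,983.91

Net profit: EUR 44,983.91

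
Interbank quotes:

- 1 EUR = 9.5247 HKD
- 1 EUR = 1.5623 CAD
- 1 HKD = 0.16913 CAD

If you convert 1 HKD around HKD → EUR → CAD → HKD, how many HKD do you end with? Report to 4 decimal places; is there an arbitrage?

Around HKD → EUR → CAD → HKD: 1 ÷ 9.5247 × 1.5623 ÷ 0.16913 = 0.969823
Product < 1; profitable direction is HKD → CAD → EUR → HKD.

0.9698 (arbitrage exists)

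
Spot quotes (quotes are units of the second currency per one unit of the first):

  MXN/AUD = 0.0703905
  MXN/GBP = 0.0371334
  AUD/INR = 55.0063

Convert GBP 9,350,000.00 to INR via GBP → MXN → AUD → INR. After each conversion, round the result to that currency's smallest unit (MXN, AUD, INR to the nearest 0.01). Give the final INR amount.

GBP 9,350,000.00 ÷ 0.0371334 = MXN 251,794,880.08
MXN 251,794,880.08 × 0.0703905 = AUD 17,723,967.51
AUD 17,723,967.51 × 55.0063 = INR 974,929,874.05

INR 974,929,874.05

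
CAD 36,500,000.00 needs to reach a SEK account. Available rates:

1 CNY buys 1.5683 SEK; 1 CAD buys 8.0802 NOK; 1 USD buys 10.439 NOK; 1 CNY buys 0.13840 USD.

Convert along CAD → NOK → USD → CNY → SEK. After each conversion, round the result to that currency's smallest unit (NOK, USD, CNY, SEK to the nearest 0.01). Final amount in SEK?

SEK 320,146,773.79

CAD 36,500,000.00 × 8.0802 = NOK 294,927,300.00
NOK 294,927,300.00 ÷ 10.439 = USD 28,252,447.55
USD 28,252,447.55 ÷ 0.13840 = CNY 204,136,181.72
CNY 204,136,181.72 × 1.5683 = SEK 320,146,773.79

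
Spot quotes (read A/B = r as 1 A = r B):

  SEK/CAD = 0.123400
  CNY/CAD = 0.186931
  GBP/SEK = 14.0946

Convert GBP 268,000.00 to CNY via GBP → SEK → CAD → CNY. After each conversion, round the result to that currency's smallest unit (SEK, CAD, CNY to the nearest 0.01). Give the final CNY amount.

CNY 2,493,568.96

GBP 268,000.00 × 14.0946 = SEK 3,777,352.80
SEK 3,777,352.80 × 0.123400 = CAD 466,125.34
CAD 466,125.34 ÷ 0.186931 = CNY 2,493,568.96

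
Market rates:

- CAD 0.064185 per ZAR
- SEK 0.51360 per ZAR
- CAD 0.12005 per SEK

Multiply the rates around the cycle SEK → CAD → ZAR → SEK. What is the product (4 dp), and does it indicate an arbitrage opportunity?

Around SEK → CAD → ZAR → SEK: 1 × 0.12005 ÷ 0.064185 × 0.51360 = 0.960624
Product < 1; profitable direction is SEK → ZAR → CAD → SEK.

0.9606 (arbitrage exists)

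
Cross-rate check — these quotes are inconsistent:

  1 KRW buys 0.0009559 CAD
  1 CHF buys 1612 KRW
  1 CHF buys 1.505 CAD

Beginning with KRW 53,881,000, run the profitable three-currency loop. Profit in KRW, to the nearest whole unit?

Profit: KRW 1,285,654

Profitable loop is KRW → CAD → CHF → KRW:
KRW 53,881,000 × 0.0009559 = CAD 51,504.85
CAD 51,504.85 ÷ 1.505 = CHF 34,222.49
CHF 34,222.49 × 1612 = KRW 55,166,654
Profit = KRW 55,166,654 − KRW 53,881,000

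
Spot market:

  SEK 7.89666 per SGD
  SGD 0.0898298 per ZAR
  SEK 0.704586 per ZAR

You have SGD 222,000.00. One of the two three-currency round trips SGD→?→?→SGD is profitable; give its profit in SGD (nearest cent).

Profit: SGD 1,502.73

Profitable loop is SGD → SEK → ZAR → SGD:
SGD 222,000.00 × 7.89666 = SEK 1,753,058.52
SEK 1,753,058.52 ÷ 0.704586 = ZAR 2,488,068.91
ZAR 2,488,068.91 × 0.0898298 = SGD 223,502.73
Profit = SGD 223,502.73 − SGD 222,000.00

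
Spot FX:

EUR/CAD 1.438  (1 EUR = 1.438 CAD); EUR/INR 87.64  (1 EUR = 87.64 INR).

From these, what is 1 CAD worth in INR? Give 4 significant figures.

CAD/INR = 60.95

1 CAD ÷ 1.438 = 0.69541 EUR
0.69541 EUR × 87.64 = 60.9458 INR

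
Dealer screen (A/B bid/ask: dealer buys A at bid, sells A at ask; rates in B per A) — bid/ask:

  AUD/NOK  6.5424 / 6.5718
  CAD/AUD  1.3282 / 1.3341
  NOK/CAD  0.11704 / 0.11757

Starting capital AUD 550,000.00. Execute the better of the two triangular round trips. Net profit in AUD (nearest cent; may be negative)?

Best loop AUD → NOK → CAD → AUD:
AUD 550,000.00 × 6.5424 (sell AUD at bid) = NOK 3,598,320.00
NOK 3,598,320.00 × 0.11704 (sell NOK at bid) = CAD 421,147.37
CAD 421,147.37 × 1.3282 (sell CAD at bid) = AUD 559,367.94

Net profit: AUD 9,367.94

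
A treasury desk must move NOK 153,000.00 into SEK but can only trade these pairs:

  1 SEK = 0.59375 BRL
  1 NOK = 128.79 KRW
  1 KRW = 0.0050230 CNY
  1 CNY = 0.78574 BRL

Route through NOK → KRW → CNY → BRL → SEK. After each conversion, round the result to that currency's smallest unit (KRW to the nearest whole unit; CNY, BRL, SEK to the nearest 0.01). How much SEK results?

NOK 153,000.00 × 128.79 = KRW 19,704,870
KRW 19,704,870 × 0.0050230 = CNY 98,977.56
CNY 98,977.56 × 0.78574 = BRL 77,770.63
BRL 77,770.63 ÷ 0.59375 = SEK 130,982.11

SEK 130,982.11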